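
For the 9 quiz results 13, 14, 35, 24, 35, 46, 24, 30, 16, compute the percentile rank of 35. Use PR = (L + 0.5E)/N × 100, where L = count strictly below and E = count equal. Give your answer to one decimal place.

N = 9.
Strictly below 35: 6. Equal to 35: 2.
PR = (6 + 0.5·2)/9 × 100 = 77.8

77.8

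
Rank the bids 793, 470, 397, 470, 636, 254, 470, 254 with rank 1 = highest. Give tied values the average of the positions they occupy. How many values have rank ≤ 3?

2

Sorted (descending): 793, 636, 470, 470, 470, 397, 254, 254
The 3 values of 470 occupy positions 3–5 → average rank 4.
The 2 values of 254 occupy positions 7–8 → average rank (7+8)/2 = 7.5.
Ranks ≤ 3: {1, 2} → 2 values.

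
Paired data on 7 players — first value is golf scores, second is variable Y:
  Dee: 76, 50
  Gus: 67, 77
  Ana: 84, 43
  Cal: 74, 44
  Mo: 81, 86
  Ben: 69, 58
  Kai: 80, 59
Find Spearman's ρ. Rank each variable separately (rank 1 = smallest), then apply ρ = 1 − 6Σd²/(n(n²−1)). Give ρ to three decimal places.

-0.214

Ranks of variable 1: 4, 1, 7, 3, 6, 2, 5
Ranks of variable 2: 3, 6, 1, 2, 7, 4, 5
d = r₁ − r₂: 1, -5, 6, 1, -1, -2, 0
d²: 1, 25, 36, 1, 1, 4, 0; Σd² = 68
ρ = 1 − 6·68/(7·48) = 1 − 408/336 = -0.214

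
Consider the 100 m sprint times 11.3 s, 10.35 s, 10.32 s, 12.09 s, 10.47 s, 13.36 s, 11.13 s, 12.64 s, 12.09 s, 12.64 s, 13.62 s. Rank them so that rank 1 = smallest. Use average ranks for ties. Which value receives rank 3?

10.47

Sorted (ascending): 10.32, 10.35, 10.47, 11.13, 11.3, 12.09, 12.09, 12.64, 12.64, 13.36, 13.62
The 2 values of 12.09 occupy positions 6–7 → average rank (6+7)/2 = 6.5.
The 2 values of 12.64 occupy positions 8–9 → average rank (8+9)/2 = 8.5.
Rank 3 → value 10.47.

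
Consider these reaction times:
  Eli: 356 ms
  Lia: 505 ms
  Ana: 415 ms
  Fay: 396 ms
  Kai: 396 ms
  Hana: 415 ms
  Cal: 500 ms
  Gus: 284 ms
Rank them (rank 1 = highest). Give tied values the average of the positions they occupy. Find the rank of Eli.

Sorted (descending): 505, 500, 415, 415, 396, 396, 356, 284
The 2 values of 415 occupy positions 3–4 → average rank (3+4)/2 = 3.5.
The 2 values of 396 occupy positions 5–6 → average rank (5+6)/2 = 5.5.
Eli has value 356 ms → rank 7.

7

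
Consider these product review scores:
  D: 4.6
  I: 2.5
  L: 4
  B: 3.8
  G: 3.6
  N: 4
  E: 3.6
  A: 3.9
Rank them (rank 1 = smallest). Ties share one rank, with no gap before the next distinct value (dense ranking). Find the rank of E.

Sorted (ascending): 2.5, 3.6, 3.6, 3.8, 3.9, 4, 4, 4.6
The 2 values of 3.6 share dense rank 2.
The 2 values of 4 share dense rank 5.
Remaining distinct values take the next consecutive integers.
E has value 3.6 → rank 2.

2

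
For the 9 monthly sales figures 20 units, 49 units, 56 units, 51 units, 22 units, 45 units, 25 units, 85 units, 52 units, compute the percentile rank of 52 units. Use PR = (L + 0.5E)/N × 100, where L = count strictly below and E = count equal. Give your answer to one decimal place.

N = 9.
Strictly below 52: 6. Equal to 52: 1.
PR = (6 + 0.5·1)/9 × 100 = 72.2

72.2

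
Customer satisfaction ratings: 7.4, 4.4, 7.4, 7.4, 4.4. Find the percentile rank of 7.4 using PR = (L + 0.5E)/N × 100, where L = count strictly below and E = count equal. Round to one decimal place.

N = 5.
Strictly below 7.4: 2. Equal to 7.4: 3.
PR = (2 + 0.5·3)/5 × 100 = 70.0

70.0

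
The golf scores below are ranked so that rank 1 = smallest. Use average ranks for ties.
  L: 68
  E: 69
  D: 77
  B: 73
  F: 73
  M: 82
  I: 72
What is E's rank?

2

Sorted (ascending): 68, 69, 72, 73, 73, 77, 82
The 2 values of 73 occupy positions 4–5 → average rank (4+5)/2 = 4.5.
E has value 69 → rank 2.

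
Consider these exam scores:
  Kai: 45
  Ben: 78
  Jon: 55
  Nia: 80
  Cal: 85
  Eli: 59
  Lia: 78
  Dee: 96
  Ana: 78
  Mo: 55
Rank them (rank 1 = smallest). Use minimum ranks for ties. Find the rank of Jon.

2

Sorted (ascending): 45, 55, 55, 59, 78, 78, 78, 80, 85, 96
The 2 values of 55 occupy positions 2–3 → each gets rank 2.
The 3 values of 78 occupy positions 5–7 → each gets rank 5.
Jon has value 55 → rank 2.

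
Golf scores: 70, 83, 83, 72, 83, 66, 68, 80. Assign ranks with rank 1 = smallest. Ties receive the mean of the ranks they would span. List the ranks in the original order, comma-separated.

Sorted (ascending): 66, 68, 70, 72, 80, 83, 83, 83
The 3 values of 83 occupy positions 6–8 → average rank 7.

3, 7, 7, 4, 7, 1, 2, 5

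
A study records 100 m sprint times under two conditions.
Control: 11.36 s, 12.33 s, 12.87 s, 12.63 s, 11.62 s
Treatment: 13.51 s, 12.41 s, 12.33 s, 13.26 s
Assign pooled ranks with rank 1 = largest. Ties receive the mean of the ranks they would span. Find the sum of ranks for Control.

Sorted (descending): 13.51, 13.26, 12.87, 12.63, 12.41, 12.33, 12.33, 11.62, 11.36
The 2 values of 12.33 occupy positions 6–7 → average rank (6+7)/2 = 6.5.
Control values → pooled ranks: 11.36→9, 12.33→6.5, 12.87→3, 12.63→4, 11.62→8
Rank sum = 9 + 6.5 + 3 + 4 + 8 = 30.5

30.5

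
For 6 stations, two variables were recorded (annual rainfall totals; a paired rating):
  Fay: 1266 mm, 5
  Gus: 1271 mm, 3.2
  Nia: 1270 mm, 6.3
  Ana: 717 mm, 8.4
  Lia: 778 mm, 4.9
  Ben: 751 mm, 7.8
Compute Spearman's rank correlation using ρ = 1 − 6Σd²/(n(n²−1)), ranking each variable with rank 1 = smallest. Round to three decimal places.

Ranks of variable 1: 4, 6, 5, 1, 3, 2
Ranks of variable 2: 3, 1, 4, 6, 2, 5
d = r₁ − r₂: 1, 5, 1, -5, 1, -3
d²: 1, 25, 1, 25, 1, 9; Σd² = 62
ρ = 1 − 6·62/(6·35) = 1 − 372/210 = -0.771

-0.771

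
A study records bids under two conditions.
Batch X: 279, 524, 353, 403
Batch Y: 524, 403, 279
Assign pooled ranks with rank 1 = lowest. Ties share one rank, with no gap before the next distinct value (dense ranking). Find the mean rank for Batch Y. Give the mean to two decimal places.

Sorted (ascending): 279, 279, 353, 403, 403, 524, 524
The 2 values of 279 share dense rank 1.
The 2 values of 403 share dense rank 3.
The 2 values of 524 share dense rank 4.
Remaining distinct values take the next consecutive integers.
Batch Y values → pooled ranks: 524→4, 403→3, 279→1
Mean rank = (4 + 3 + 1) / 3 = 2.67

2.67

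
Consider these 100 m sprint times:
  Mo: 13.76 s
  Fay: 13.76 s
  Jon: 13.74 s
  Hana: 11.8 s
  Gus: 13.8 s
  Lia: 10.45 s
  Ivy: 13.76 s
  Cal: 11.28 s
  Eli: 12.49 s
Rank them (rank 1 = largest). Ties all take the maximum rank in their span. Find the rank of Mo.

4

Sorted (descending): 13.8, 13.76, 13.76, 13.76, 13.74, 12.49, 11.8, 11.28, 10.45
The 3 values of 13.76 occupy positions 2–4 → each gets rank 4.
Mo has value 13.76 s → rank 4.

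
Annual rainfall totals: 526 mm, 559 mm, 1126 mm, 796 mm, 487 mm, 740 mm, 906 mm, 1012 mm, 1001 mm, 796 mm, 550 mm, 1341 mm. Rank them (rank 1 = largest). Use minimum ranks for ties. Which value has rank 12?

487

Sorted (descending): 1341, 1126, 1012, 1001, 906, 796, 796, 740, 559, 550, 526, 487
The 2 values of 796 occupy positions 6–7 → each gets rank 6.
Rank 12 → value 487.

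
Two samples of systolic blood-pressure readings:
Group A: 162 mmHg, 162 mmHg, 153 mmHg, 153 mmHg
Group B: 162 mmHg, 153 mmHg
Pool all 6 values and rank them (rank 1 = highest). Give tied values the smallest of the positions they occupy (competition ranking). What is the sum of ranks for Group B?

5

Sorted (descending): 162, 162, 162, 153, 153, 153
The 3 values of 162 occupy positions 1–3 → each gets rank 1.
The 3 values of 153 occupy positions 4–6 → each gets rank 4.
Group B values → pooled ranks: 162→1, 153→4
Rank sum = 1 + 4 = 5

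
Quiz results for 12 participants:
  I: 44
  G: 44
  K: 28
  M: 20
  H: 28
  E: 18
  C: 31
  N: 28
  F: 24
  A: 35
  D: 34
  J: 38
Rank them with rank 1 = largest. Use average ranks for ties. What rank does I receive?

1.5

Sorted (descending): 44, 44, 38, 35, 34, 31, 28, 28, 28, 24, 20, 18
The 2 values of 44 occupy positions 1–2 → average rank (1+2)/2 = 1.5.
The 3 values of 28 occupy positions 7–9 → average rank 8.
I has value 44 → rank 1.5.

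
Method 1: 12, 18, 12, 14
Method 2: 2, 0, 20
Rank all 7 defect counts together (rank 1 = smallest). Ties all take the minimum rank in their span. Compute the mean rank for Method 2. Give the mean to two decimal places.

3.33

Sorted (ascending): 0, 2, 12, 12, 14, 18, 20
The 2 values of 12 occupy positions 3–4 → each gets rank 3.
Method 2 values → pooled ranks: 2→2, 0→1, 20→7
Mean rank = (2 + 1 + 7) / 3 = 3.33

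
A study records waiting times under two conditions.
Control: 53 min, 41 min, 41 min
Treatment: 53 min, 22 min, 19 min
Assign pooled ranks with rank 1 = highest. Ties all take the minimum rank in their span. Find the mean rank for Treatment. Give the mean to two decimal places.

4.00

Sorted (descending): 53, 53, 41, 41, 22, 19
The 2 values of 53 occupy positions 1–2 → each gets rank 1.
The 2 values of 41 occupy positions 3–4 → each gets rank 3.
Treatment values → pooled ranks: 53→1, 22→5, 19→6
Mean rank = (1 + 5 + 6) / 3 = 4.00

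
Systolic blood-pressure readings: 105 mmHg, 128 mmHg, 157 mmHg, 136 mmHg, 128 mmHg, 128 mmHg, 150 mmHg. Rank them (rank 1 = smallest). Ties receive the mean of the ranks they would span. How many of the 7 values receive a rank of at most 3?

Sorted (ascending): 105, 128, 128, 128, 136, 150, 157
The 3 values of 128 occupy positions 2–4 → average rank 3.
Ranks ≤ 3: {1, 3, 3, 3} → 4 values.

4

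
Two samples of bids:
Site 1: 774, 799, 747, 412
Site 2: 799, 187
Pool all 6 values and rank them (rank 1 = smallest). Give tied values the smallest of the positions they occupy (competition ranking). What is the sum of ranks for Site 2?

6

Sorted (ascending): 187, 412, 747, 774, 799, 799
The 2 values of 799 occupy positions 5–6 → each gets rank 5.
Site 2 values → pooled ranks: 799→5, 187→1
Rank sum = 5 + 1 = 6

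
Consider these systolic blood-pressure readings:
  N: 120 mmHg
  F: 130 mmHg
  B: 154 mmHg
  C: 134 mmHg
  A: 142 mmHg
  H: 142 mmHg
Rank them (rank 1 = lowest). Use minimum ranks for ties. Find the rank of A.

Sorted (ascending): 120, 130, 134, 142, 142, 154
The 2 values of 142 occupy positions 4–5 → each gets rank 4.
A has value 142 mmHg → rank 4.

4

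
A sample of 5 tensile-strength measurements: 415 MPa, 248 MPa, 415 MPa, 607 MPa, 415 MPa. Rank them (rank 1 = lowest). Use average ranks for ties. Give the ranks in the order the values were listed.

Sorted (ascending): 248, 415, 415, 415, 607
The 3 values of 415 occupy positions 2–4 → average rank 3.

3, 1, 3, 5, 3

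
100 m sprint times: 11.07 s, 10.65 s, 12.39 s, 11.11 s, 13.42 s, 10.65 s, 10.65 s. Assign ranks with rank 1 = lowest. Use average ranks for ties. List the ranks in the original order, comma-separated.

Sorted (ascending): 10.65, 10.65, 10.65, 11.07, 11.11, 12.39, 13.42
The 3 values of 10.65 occupy positions 1–3 → average rank 2.

4, 2, 6, 5, 7, 2, 2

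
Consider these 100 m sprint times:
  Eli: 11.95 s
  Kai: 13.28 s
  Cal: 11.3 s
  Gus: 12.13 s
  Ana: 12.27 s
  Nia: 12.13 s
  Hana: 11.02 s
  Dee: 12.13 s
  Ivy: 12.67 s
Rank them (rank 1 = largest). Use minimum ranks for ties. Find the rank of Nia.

Sorted (descending): 13.28, 12.67, 12.27, 12.13, 12.13, 12.13, 11.95, 11.3, 11.02
The 3 values of 12.13 occupy positions 4–6 → each gets rank 4.
Nia has value 12.13 s → rank 4.

4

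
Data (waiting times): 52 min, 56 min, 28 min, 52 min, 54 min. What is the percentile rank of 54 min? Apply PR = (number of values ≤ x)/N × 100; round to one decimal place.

N = 5.
Strictly below 54: 3. Equal to 54: 1.
PR = 4/5 × 100 = 80.0

80.0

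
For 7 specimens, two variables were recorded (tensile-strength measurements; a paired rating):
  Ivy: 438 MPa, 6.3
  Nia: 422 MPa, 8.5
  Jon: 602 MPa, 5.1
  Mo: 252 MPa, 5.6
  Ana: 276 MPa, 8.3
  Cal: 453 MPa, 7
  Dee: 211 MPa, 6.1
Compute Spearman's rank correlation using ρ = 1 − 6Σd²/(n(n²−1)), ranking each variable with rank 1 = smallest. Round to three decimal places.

Ranks of variable 1: 5, 4, 7, 2, 3, 6, 1
Ranks of variable 2: 4, 7, 1, 2, 6, 5, 3
d = r₁ − r₂: 1, -3, 6, 0, -3, 1, -2
d²: 1, 9, 36, 0, 9, 1, 4; Σd² = 60
ρ = 1 − 6·60/(7·48) = 1 − 360/336 = -0.071

-0.071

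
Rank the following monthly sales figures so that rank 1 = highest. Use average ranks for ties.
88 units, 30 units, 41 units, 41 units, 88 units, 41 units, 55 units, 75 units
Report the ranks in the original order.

Sorted (descending): 88, 88, 75, 55, 41, 41, 41, 30
The 2 values of 88 occupy positions 1–2 → average rank (1+2)/2 = 1.5.
The 3 values of 41 occupy positions 5–7 → average rank 6.

1.5, 8, 6, 6, 1.5, 6, 4, 3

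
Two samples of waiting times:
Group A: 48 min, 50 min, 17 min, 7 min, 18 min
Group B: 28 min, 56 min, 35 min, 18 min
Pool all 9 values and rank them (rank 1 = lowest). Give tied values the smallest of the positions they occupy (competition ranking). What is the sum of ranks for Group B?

23

Sorted (ascending): 7, 17, 18, 18, 28, 35, 48, 50, 56
The 2 values of 18 occupy positions 3–4 → each gets rank 3.
Group B values → pooled ranks: 28→5, 56→9, 35→6, 18→3
Rank sum = 5 + 9 + 6 + 3 = 23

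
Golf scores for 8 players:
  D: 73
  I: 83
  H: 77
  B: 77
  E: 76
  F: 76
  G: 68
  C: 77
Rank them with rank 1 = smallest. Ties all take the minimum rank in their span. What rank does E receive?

Sorted (ascending): 68, 73, 76, 76, 77, 77, 77, 83
The 2 values of 76 occupy positions 3–4 → each gets rank 3.
The 3 values of 77 occupy positions 5–7 → each gets rank 5.
E has value 76 → rank 3.

3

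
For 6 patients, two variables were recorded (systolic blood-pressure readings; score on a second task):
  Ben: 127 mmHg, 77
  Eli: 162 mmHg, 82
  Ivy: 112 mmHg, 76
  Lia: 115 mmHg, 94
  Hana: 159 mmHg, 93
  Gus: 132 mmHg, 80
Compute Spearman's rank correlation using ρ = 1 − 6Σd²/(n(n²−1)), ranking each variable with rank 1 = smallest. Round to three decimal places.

0.371

Ranks of variable 1: 3, 6, 1, 2, 5, 4
Ranks of variable 2: 2, 4, 1, 6, 5, 3
d = r₁ − r₂: 1, 2, 0, -4, 0, 1
d²: 1, 4, 0, 16, 0, 1; Σd² = 22
ρ = 1 − 6·22/(6·35) = 1 − 132/210 = 0.371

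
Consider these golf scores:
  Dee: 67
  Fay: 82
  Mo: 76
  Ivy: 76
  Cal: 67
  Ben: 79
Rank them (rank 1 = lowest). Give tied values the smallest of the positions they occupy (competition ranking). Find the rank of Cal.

Sorted (ascending): 67, 67, 76, 76, 79, 82
The 2 values of 67 occupy positions 1–2 → each gets rank 1.
The 2 values of 76 occupy positions 3–4 → each gets rank 3.
Cal has value 67 → rank 1.

1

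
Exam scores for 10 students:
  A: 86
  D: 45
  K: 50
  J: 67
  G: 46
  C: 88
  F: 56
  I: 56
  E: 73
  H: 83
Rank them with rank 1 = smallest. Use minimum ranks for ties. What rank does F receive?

4

Sorted (ascending): 45, 46, 50, 56, 56, 67, 73, 83, 86, 88
The 2 values of 56 occupy positions 4–5 → each gets rank 4.
F has value 56 → rank 4.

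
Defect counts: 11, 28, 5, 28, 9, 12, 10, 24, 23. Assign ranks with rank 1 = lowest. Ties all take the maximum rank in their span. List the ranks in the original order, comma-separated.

Sorted (ascending): 5, 9, 10, 11, 12, 23, 24, 28, 28
The 2 values of 28 occupy positions 8–9 → each gets rank 9.

4, 9, 1, 9, 2, 5, 3, 7, 6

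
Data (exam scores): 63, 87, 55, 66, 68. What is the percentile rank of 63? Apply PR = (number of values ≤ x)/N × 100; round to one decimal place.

N = 5.
Strictly below 63: 1. Equal to 63: 1.
PR = 2/5 × 100 = 40.0

40.0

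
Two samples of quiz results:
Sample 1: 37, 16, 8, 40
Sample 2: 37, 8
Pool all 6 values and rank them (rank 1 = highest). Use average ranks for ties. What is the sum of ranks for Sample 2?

8

Sorted (descending): 40, 37, 37, 16, 8, 8
The 2 values of 37 occupy positions 2–3 → average rank (2+3)/2 = 2.5.
The 2 values of 8 occupy positions 5–6 → average rank (5+6)/2 = 5.5.
Sample 2 values → pooled ranks: 37→2.5, 8→5.5
Rank sum = 2.5 + 5.5 = 8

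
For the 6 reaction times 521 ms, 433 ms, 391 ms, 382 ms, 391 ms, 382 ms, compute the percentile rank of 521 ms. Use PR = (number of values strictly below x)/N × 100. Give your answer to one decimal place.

83.3

N = 6.
Strictly below 521: 5. Equal to 521: 1.
PR = 5/6 × 100 = 83.3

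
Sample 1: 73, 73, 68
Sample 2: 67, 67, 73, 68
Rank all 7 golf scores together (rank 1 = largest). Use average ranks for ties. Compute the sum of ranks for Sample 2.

Sorted (descending): 73, 73, 73, 68, 68, 67, 67
The 3 values of 73 occupy positions 1–3 → average rank 2.
The 2 values of 68 occupy positions 4–5 → average rank (4+5)/2 = 4.5.
The 2 values of 67 occupy positions 6–7 → average rank (6+7)/2 = 6.5.
Sample 2 values → pooled ranks: 67→6.5, 67→6.5, 73→2, 68→4.5
Rank sum = 6.5 + 6.5 + 2 + 4.5 = 19.5

19.5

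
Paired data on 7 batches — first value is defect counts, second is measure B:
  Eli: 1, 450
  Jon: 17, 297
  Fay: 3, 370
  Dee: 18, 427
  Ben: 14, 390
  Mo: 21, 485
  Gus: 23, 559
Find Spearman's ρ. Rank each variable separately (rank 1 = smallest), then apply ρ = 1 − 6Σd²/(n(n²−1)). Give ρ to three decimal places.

Ranks of variable 1: 1, 4, 2, 5, 3, 6, 7
Ranks of variable 2: 5, 1, 2, 4, 3, 6, 7
d = r₁ − r₂: -4, 3, 0, 1, 0, 0, 0
d²: 16, 9, 0, 1, 0, 0, 0; Σd² = 26
ρ = 1 − 6·26/(7·48) = 1 − 156/336 = 0.536

0.536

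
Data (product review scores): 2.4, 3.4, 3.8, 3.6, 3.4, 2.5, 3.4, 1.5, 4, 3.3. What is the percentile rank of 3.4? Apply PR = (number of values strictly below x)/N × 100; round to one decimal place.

N = 10.
Strictly below 3.4: 4. Equal to 3.4: 3.
PR = 4/10 × 100 = 40.0

40.0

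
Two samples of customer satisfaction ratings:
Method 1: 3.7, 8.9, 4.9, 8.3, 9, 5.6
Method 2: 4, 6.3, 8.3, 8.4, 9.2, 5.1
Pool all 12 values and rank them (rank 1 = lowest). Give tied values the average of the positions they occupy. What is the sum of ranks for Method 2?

Sorted (ascending): 3.7, 4, 4.9, 5.1, 5.6, 6.3, 8.3, 8.3, 8.4, 8.9, 9, 9.2
The 2 values of 8.3 occupy positions 7–8 → average rank (7+8)/2 = 7.5.
Method 2 values → pooled ranks: 4→2, 6.3→6, 8.3→7.5, 8.4→9, 9.2→12, 5.1→4
Rank sum = 2 + 6 + 7.5 + 9 + 12 + 4 = 40.5

40.5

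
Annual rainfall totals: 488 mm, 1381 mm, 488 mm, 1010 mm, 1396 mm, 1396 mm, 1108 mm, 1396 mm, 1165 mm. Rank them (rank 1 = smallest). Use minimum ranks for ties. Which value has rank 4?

Sorted (ascending): 488, 488, 1010, 1108, 1165, 1381, 1396, 1396, 1396
The 2 values of 488 occupy positions 1–2 → each gets rank 1.
The 3 values of 1396 occupy positions 7–9 → each gets rank 7.
Rank 4 → value 1108.

1108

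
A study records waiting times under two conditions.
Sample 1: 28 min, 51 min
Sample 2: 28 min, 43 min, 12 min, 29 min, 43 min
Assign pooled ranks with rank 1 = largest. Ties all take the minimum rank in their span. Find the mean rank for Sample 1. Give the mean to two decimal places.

3.00

Sorted (descending): 51, 43, 43, 29, 28, 28, 12
The 2 values of 43 occupy positions 2–3 → each gets rank 2.
The 2 values of 28 occupy positions 5–6 → each gets rank 5.
Sample 1 values → pooled ranks: 28→5, 51→1
Mean rank = (5 + 1) / 2 = 3.00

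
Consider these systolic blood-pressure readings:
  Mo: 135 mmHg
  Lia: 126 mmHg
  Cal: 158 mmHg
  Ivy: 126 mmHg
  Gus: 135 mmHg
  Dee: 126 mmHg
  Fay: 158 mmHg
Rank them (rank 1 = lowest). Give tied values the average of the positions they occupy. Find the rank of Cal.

6.5

Sorted (ascending): 126, 126, 126, 135, 135, 158, 158
The 3 values of 126 occupy positions 1–3 → average rank 2.
The 2 values of 135 occupy positions 4–5 → average rank (4+5)/2 = 4.5.
The 2 values of 158 occupy positions 6–7 → average rank (6+7)/2 = 6.5.
Cal has value 158 mmHg → rank 6.5.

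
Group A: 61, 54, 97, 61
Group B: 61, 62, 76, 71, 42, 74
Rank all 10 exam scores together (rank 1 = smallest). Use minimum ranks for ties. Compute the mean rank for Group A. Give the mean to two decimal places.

Sorted (ascending): 42, 54, 61, 61, 61, 62, 71, 74, 76, 97
The 3 values of 61 occupy positions 3–5 → each gets rank 3.
Group A values → pooled ranks: 61→3, 54→2, 97→10, 61→3
Mean rank = (3 + 2 + 10 + 3) / 4 = 4.50

4.50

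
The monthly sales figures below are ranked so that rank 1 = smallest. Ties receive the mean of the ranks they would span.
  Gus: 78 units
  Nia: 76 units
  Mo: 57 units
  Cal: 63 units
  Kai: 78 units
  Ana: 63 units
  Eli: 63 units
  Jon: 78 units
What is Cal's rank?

Sorted (ascending): 57, 63, 63, 63, 76, 78, 78, 78
The 3 values of 63 occupy positions 2–4 → average rank 3.
The 3 values of 78 occupy positions 6–8 → average rank 7.
Cal has value 63 units → rank 3.

3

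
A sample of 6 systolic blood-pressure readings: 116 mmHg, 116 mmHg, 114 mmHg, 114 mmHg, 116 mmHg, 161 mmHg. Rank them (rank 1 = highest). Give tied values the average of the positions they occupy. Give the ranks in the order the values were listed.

Sorted (descending): 161, 116, 116, 116, 114, 114
The 3 values of 116 occupy positions 2–4 → average rank 3.
The 2 values of 114 occupy positions 5–6 → average rank (5+6)/2 = 5.5.

3, 3, 5.5, 5.5, 3, 1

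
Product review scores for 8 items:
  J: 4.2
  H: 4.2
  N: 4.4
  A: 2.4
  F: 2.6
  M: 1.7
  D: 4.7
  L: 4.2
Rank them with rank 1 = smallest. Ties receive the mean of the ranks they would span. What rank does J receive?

Sorted (ascending): 1.7, 2.4, 2.6, 4.2, 4.2, 4.2, 4.4, 4.7
The 3 values of 4.2 occupy positions 4–6 → average rank 5.
J has value 4.2 → rank 5.

5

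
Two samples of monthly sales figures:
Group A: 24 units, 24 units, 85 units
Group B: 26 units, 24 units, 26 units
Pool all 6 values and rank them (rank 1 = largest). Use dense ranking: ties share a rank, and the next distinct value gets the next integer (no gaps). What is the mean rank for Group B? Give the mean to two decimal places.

Sorted (descending): 85, 26, 26, 24, 24, 24
The 2 values of 26 share dense rank 2.
The 3 values of 24 share dense rank 3.
Remaining distinct values take the next consecutive integers.
Group B values → pooled ranks: 26→2, 24→3, 26→2
Mean rank = (2 + 3 + 2) / 3 = 2.33

2.33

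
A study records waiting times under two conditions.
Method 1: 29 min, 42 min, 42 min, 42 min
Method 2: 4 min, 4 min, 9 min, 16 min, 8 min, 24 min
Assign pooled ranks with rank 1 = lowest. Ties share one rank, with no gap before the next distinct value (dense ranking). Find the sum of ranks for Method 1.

27

Sorted (ascending): 4, 4, 8, 9, 16, 24, 29, 42, 42, 42
The 2 values of 4 share dense rank 1.
The 3 values of 42 share dense rank 7.
Remaining distinct values take the next consecutive integers.
Method 1 values → pooled ranks: 29→6, 42→7, 42→7, 42→7
Rank sum = 6 + 7 + 7 + 7 = 27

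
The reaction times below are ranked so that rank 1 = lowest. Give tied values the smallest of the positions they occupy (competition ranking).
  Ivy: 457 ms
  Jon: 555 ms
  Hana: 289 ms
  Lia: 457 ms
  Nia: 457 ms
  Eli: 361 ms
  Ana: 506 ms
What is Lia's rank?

3

Sorted (ascending): 289, 361, 457, 457, 457, 506, 555
The 3 values of 457 occupy positions 3–5 → each gets rank 3.
Lia has value 457 ms → rank 3.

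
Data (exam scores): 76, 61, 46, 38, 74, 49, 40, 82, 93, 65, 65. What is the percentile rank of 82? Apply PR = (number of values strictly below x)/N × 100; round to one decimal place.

N = 11.
Strictly below 82: 9. Equal to 82: 1.
PR = 9/11 × 100 = 81.8

81.8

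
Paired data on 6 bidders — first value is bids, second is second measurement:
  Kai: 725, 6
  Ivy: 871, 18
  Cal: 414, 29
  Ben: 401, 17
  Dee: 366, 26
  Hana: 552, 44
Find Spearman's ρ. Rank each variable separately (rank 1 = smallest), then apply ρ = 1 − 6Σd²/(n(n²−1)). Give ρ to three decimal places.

-0.200

Ranks of variable 1: 5, 6, 3, 2, 1, 4
Ranks of variable 2: 1, 3, 5, 2, 4, 6
d = r₁ − r₂: 4, 3, -2, 0, -3, -2
d²: 16, 9, 4, 0, 9, 4; Σd² = 42
ρ = 1 − 6·42/(6·35) = 1 − 252/210 = -0.200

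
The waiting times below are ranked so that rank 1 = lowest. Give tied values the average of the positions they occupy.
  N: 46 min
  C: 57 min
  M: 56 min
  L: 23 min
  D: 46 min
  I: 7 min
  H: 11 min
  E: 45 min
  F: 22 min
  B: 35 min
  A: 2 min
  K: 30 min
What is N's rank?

Sorted (ascending): 2, 7, 11, 22, 23, 30, 35, 45, 46, 46, 56, 57
The 2 values of 46 occupy positions 9–10 → average rank (9+10)/2 = 9.5.
N has value 46 min → rank 9.5.

9.5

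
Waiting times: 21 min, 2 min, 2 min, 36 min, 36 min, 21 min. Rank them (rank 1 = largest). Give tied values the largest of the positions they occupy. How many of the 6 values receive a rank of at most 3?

Sorted (descending): 36, 36, 21, 21, 2, 2
The 2 values of 36 occupy positions 1–2 → each gets rank 2.
The 2 values of 21 occupy positions 3–4 → each gets rank 4.
The 2 values of 2 occupy positions 5–6 → each gets rank 6.
Ranks ≤ 3: {2, 2} → 2 values.

2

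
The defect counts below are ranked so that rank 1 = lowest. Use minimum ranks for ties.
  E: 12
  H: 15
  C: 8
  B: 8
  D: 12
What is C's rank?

1

Sorted (ascending): 8, 8, 12, 12, 15
The 2 values of 8 occupy positions 1–2 → each gets rank 1.
The 2 values of 12 occupy positions 3–4 → each gets rank 3.
C has value 8 → rank 1.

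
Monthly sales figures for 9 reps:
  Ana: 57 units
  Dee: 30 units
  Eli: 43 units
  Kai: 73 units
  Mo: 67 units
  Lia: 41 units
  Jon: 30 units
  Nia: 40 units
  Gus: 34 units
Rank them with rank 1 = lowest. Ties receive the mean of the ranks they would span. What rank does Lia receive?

5

Sorted (ascending): 30, 30, 34, 40, 41, 43, 57, 67, 73
The 2 values of 30 occupy positions 1–2 → average rank (1+2)/2 = 1.5.
Lia has value 41 units → rank 5.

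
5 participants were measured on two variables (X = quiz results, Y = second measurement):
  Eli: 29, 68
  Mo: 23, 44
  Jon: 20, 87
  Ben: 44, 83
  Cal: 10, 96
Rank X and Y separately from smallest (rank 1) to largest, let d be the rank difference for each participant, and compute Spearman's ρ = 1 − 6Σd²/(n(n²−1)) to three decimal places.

-0.600

Ranks of variable 1: 4, 3, 2, 5, 1
Ranks of variable 2: 2, 1, 4, 3, 5
d = r₁ − r₂: 2, 2, -2, 2, -4
d²: 4, 4, 4, 4, 16; Σd² = 32
ρ = 1 − 6·32/(5·24) = 1 − 192/120 = -0.600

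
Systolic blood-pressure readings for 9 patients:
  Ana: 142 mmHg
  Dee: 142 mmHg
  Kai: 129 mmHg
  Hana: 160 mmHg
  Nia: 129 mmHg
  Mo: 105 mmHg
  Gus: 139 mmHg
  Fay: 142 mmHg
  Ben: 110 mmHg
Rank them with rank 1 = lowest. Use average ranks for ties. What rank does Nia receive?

Sorted (ascending): 105, 110, 129, 129, 139, 142, 142, 142, 160
The 2 values of 129 occupy positions 3–4 → average rank (3+4)/2 = 3.5.
The 3 values of 142 occupy positions 6–8 → average rank 7.
Nia has value 129 mmHg → rank 3.5.

3.5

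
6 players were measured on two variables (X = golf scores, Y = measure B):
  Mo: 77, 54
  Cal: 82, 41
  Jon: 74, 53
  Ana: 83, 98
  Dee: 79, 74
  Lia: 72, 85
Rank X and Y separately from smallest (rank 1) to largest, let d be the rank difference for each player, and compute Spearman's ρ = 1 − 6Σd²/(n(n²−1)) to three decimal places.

0.086

Ranks of variable 1: 3, 5, 2, 6, 4, 1
Ranks of variable 2: 3, 1, 2, 6, 4, 5
d = r₁ − r₂: 0, 4, 0, 0, 0, -4
d²: 0, 16, 0, 0, 0, 16; Σd² = 32
ρ = 1 − 6·32/(6·35) = 1 − 192/210 = 0.086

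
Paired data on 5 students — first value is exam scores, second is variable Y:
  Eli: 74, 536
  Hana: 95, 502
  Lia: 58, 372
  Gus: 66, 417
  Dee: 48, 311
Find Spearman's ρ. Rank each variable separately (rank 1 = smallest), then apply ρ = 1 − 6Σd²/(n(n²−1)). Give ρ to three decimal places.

0.900

Ranks of variable 1: 4, 5, 2, 3, 1
Ranks of variable 2: 5, 4, 2, 3, 1
d = r₁ − r₂: -1, 1, 0, 0, 0
d²: 1, 1, 0, 0, 0; Σd² = 2
ρ = 1 − 6·2/(5·24) = 1 − 12/120 = 0.900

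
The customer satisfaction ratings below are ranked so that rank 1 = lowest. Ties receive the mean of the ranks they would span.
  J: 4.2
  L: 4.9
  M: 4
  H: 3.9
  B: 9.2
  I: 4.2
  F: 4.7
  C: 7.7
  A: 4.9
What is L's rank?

6.5

Sorted (ascending): 3.9, 4, 4.2, 4.2, 4.7, 4.9, 4.9, 7.7, 9.2
The 2 values of 4.2 occupy positions 3–4 → average rank (3+4)/2 = 3.5.
The 2 values of 4.9 occupy positions 6–7 → average rank (6+7)/2 = 6.5.
L has value 4.9 → rank 6.5.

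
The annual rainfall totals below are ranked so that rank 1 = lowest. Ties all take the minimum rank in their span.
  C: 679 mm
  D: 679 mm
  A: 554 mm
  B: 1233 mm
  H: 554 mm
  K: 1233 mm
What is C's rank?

Sorted (ascending): 554, 554, 679, 679, 1233, 1233
The 2 values of 554 occupy positions 1–2 → each gets rank 1.
The 2 values of 679 occupy positions 3–4 → each gets rank 3.
The 2 values of 1233 occupy positions 5–6 → each gets rank 5.
C has value 679 mm → rank 3.

3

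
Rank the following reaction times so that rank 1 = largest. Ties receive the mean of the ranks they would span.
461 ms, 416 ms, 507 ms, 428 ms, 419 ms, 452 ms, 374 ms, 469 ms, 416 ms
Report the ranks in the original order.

Sorted (descending): 507, 469, 461, 452, 428, 419, 416, 416, 374
The 2 values of 416 occupy positions 7–8 → average rank (7+8)/2 = 7.5.

3, 7.5, 1, 5, 6, 4, 9, 2, 7.5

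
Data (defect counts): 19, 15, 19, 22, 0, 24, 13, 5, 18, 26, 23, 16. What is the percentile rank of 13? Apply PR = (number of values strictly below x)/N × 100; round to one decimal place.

16.7

N = 12.
Strictly below 13: 2. Equal to 13: 1.
PR = 2/12 × 100 = 16.7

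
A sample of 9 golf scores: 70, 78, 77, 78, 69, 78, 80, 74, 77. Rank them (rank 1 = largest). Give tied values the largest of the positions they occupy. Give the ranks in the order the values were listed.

Sorted (descending): 80, 78, 78, 78, 77, 77, 74, 70, 69
The 3 values of 78 occupy positions 2–4 → each gets rank 4.
The 2 values of 77 occupy positions 5–6 → each gets rank 6.

8, 4, 6, 4, 9, 4, 1, 7, 6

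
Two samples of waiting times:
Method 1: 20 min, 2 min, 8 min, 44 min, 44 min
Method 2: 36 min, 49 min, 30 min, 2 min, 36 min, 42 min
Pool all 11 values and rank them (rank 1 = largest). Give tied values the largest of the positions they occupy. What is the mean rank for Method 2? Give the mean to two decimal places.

Sorted (descending): 49, 44, 44, 42, 36, 36, 30, 20, 8, 2, 2
The 2 values of 44 occupy positions 2–3 → each gets rank 3.
The 2 values of 36 occupy positions 5–6 → each gets rank 6.
The 2 values of 2 occupy positions 10–11 → each gets rank 11.
Method 2 values → pooled ranks: 36→6, 49→1, 30→7, 2→11, 36→6, 42→4
Mean rank = (6 + 1 + 7 + 11 + 6 + 4) / 6 = 5.83

5.83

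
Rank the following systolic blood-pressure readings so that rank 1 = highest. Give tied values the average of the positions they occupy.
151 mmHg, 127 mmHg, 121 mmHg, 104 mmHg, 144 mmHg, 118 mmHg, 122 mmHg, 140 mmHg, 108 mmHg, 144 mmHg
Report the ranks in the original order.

1, 5, 7, 10, 2.5, 8, 6, 4, 9, 2.5

Sorted (descending): 151, 144, 144, 140, 127, 122, 121, 118, 108, 104
The 2 values of 144 occupy positions 2–3 → average rank (2+3)/2 = 2.5.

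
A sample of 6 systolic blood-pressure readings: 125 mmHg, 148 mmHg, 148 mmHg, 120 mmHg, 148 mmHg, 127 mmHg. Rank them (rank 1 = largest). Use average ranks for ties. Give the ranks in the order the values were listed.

Sorted (descending): 148, 148, 148, 127, 125, 120
The 3 values of 148 occupy positions 1–3 → average rank 2.

5, 2, 2, 6, 2, 4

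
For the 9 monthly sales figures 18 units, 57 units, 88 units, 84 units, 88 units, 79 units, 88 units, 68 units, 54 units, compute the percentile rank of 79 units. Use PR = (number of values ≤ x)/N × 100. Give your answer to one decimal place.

N = 9.
Strictly below 79: 4. Equal to 79: 1.
PR = 5/9 × 100 = 55.6

55.6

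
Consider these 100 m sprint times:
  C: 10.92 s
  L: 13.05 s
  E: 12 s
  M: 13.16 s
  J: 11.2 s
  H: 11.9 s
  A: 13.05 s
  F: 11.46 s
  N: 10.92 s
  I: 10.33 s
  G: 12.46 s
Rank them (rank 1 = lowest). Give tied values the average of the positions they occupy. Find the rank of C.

2.5

Sorted (ascending): 10.33, 10.92, 10.92, 11.2, 11.46, 11.9, 12, 12.46, 13.05, 13.05, 13.16
The 2 values of 10.92 occupy positions 2–3 → average rank (2+3)/2 = 2.5.
The 2 values of 13.05 occupy positions 9–10 → average rank (9+10)/2 = 9.5.
C has value 10.92 s → rank 2.5.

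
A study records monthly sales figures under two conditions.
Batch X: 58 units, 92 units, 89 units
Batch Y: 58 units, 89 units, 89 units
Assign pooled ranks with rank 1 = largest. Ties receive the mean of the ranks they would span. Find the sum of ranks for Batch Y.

11.5

Sorted (descending): 92, 89, 89, 89, 58, 58
The 3 values of 89 occupy positions 2–4 → average rank 3.
The 2 values of 58 occupy positions 5–6 → average rank (5+6)/2 = 5.5.
Batch Y values → pooled ranks: 58→5.5, 89→3, 89→3
Rank sum = 5.5 + 3 + 3 = 11.5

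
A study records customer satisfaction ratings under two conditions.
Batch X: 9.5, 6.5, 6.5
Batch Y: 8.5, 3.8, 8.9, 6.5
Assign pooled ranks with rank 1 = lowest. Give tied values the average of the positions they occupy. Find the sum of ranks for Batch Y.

15

Sorted (ascending): 3.8, 6.5, 6.5, 6.5, 8.5, 8.9, 9.5
The 3 values of 6.5 occupy positions 2–4 → average rank 3.
Batch Y values → pooled ranks: 8.5→5, 3.8→1, 8.9→6, 6.5→3
Rank sum = 5 + 1 + 6 + 3 = 15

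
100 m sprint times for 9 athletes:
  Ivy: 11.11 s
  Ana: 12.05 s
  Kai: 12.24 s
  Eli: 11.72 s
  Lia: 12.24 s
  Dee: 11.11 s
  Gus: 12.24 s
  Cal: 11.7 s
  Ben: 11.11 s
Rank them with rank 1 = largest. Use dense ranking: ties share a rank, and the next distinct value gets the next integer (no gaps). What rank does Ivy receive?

5

Sorted (descending): 12.24, 12.24, 12.24, 12.05, 11.72, 11.7, 11.11, 11.11, 11.11
The 3 values of 12.24 share dense rank 1.
The 3 values of 11.11 share dense rank 5.
Remaining distinct values take the next consecutive integers.
Ivy has value 11.11 s → rank 5.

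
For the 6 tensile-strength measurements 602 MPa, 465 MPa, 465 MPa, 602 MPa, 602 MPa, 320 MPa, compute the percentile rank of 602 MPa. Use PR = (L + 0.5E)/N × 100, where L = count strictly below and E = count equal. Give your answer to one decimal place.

N = 6.
Strictly below 602: 3. Equal to 602: 3.
PR = (3 + 0.5·3)/6 × 100 = 75.0

75.0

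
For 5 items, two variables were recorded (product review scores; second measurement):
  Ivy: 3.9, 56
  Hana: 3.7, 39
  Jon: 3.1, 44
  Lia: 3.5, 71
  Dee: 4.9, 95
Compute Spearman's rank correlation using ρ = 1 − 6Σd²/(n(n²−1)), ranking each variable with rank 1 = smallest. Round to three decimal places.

Ranks of variable 1: 4, 3, 1, 2, 5
Ranks of variable 2: 3, 1, 2, 4, 5
d = r₁ − r₂: 1, 2, -1, -2, 0
d²: 1, 4, 1, 4, 0; Σd² = 10
ρ = 1 − 6·10/(5·24) = 1 − 60/120 = 0.500

0.500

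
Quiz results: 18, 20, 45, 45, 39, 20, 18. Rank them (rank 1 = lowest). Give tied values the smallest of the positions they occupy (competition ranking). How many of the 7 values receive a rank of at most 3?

4

Sorted (ascending): 18, 18, 20, 20, 39, 45, 45
The 2 values of 18 occupy positions 1–2 → each gets rank 1.
The 2 values of 20 occupy positions 3–4 → each gets rank 3.
The 2 values of 45 occupy positions 6–7 → each gets rank 6.
Ranks ≤ 3: {1, 1, 3, 3} → 4 values.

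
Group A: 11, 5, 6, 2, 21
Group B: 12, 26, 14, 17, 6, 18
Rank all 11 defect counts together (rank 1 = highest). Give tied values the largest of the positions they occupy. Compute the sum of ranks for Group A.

39

Sorted (descending): 26, 21, 18, 17, 14, 12, 11, 6, 6, 5, 2
The 2 values of 6 occupy positions 8–9 → each gets rank 9.
Group A values → pooled ranks: 11→7, 5→10, 6→9, 2→11, 21→2
Rank sum = 7 + 10 + 9 + 11 + 2 = 39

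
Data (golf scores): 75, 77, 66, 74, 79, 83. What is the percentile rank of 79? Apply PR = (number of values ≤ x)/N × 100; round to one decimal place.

83.3

N = 6.
Strictly below 79: 4. Equal to 79: 1.
PR = 5/6 × 100 = 83.3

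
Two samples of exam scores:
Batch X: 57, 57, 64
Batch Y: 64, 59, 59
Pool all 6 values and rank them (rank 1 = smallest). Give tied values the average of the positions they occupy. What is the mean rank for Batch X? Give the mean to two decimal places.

Sorted (ascending): 57, 57, 59, 59, 64, 64
The 2 values of 57 occupy positions 1–2 → average rank (1+2)/2 = 1.5.
The 2 values of 59 occupy positions 3–4 → average rank (3+4)/2 = 3.5.
The 2 values of 64 occupy positions 5–6 → average rank (5+6)/2 = 5.5.
Batch X values → pooled ranks: 57→1.5, 57→1.5, 64→5.5
Mean rank = (1.5 + 1.5 + 5.5) / 3 = 2.83

2.83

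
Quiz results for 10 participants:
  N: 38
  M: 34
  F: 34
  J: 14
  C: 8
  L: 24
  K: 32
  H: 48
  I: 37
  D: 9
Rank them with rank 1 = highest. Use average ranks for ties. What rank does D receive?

9

Sorted (descending): 48, 38, 37, 34, 34, 32, 24, 14, 9, 8
The 2 values of 34 occupy positions 4–5 → average rank (4+5)/2 = 4.5.
D has value 9 → rank 9.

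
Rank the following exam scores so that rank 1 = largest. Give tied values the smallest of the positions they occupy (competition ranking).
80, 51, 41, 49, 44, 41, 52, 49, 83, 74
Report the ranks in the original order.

Sorted (descending): 83, 80, 74, 52, 51, 49, 49, 44, 41, 41
The 2 values of 49 occupy positions 6–7 → each gets rank 6.
The 2 values of 41 occupy positions 9–10 → each gets rank 9.

2, 5, 9, 6, 8, 9, 4, 6, 1, 3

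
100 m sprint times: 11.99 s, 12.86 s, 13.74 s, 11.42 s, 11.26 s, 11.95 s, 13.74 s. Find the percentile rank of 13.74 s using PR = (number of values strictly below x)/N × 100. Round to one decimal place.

71.4

N = 7.
Strictly below 13.74: 5. Equal to 13.74: 2.
PR = 5/7 × 100 = 71.4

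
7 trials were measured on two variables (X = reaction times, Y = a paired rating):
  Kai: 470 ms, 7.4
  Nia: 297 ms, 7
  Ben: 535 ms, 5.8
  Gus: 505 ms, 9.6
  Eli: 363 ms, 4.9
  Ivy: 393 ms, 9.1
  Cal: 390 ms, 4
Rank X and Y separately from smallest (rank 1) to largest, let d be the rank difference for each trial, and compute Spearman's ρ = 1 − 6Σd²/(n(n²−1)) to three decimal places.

Ranks of variable 1: 5, 1, 7, 6, 2, 4, 3
Ranks of variable 2: 5, 4, 3, 7, 2, 6, 1
d = r₁ − r₂: 0, -3, 4, -1, 0, -2, 2
d²: 0, 9, 16, 1, 0, 4, 4; Σd² = 34
ρ = 1 − 6·34/(7·48) = 1 − 204/336 = 0.393

0.393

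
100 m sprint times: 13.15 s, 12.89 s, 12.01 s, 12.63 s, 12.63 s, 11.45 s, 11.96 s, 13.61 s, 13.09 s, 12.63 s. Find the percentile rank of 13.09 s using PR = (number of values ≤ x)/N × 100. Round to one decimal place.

N = 10.
Strictly below 13.09: 7. Equal to 13.09: 1.
PR = 8/10 × 100 = 80.0

80.0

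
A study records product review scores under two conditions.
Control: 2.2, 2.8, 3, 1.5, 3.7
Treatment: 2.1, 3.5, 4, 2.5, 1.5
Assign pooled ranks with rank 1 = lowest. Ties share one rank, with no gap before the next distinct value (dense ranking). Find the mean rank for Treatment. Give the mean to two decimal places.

4.60

Sorted (ascending): 1.5, 1.5, 2.1, 2.2, 2.5, 2.8, 3, 3.5, 3.7, 4
The 2 values of 1.5 share dense rank 1.
Remaining distinct values take the next consecutive integers.
Treatment values → pooled ranks: 2.1→2, 3.5→7, 4→9, 2.5→4, 1.5→1
Mean rank = (2 + 7 + 9 + 4 + 1) / 5 = 4.60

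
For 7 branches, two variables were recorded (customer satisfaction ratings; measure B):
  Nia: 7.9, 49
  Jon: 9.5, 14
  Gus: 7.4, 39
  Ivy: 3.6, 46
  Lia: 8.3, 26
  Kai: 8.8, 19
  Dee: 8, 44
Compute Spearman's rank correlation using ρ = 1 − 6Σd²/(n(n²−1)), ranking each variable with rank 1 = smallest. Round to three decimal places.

Ranks of variable 1: 3, 7, 2, 1, 5, 6, 4
Ranks of variable 2: 7, 1, 4, 6, 3, 2, 5
d = r₁ − r₂: -4, 6, -2, -5, 2, 4, -1
d²: 16, 36, 4, 25, 4, 16, 1; Σd² = 102
ρ = 1 − 6·102/(7·48) = 1 − 612/336 = -0.821

-0.821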